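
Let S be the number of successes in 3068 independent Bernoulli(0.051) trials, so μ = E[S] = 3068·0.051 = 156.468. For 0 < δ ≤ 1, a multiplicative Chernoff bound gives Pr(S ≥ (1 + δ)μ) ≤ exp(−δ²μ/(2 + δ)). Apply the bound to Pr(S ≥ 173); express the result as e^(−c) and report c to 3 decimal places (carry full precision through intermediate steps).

0.830

Write 173 = (1 + δ)μ, so δ = 173/156.468 − 1 = 0.1056574…
Then the exponent is δ²μ/(2 + δ) = (173 − μ)² / (μ·(2 + δ)) = 0.829540.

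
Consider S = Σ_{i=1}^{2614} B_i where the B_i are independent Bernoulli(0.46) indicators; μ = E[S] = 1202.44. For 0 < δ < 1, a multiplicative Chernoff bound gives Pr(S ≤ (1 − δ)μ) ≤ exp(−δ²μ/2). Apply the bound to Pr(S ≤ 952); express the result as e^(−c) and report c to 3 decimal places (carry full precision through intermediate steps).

Write 952 = (1 − δ)μ, so δ = 1 − 952/1202.44 = 0.2082765…
Then the exponent is δ²μ/2 = (μ − 952)²/(2μ) = 26.080384.

26.080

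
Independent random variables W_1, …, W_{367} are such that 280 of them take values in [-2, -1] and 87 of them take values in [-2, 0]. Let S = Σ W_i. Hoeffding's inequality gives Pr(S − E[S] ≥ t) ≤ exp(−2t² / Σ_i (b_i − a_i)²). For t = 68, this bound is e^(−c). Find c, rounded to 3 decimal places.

14.726

Σ(b_i − a_i)² = 280·1² + 87·2² = 628.
c = 2t² / 628 = 2·68² / 628 = 14.7261.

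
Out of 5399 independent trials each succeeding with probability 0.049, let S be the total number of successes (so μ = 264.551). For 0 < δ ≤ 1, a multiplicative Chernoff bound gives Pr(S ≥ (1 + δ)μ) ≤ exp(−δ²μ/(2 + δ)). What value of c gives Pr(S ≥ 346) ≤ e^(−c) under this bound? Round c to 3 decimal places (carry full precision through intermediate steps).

Write 346 = (1 + δ)μ, so δ = 346/264.551 − 1 = 0.3078764…
Then the exponent is δ²μ/(2 + δ) = (346 − μ)² / (μ·(2 + δ)) = 10.865496.

10.865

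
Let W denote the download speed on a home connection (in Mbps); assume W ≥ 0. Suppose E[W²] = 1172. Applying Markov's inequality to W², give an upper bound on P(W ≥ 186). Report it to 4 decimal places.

Since W ≥ 0, the event {W ≥ 186} is the same as {W² ≥ 34596}.
Markov's inequality applied to W² gives P(W² ≥ 34596) ≤ E[W²]/34596 = 1172/34596 = 0.0339.

0.0339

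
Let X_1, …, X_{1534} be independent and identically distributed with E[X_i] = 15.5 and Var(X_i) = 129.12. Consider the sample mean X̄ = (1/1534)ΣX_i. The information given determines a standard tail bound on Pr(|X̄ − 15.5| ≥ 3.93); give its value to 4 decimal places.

0.0054

With mean and variance of each term known, Chebyshev's inequality bounds the deviation of the sum (or sample mean).
Var(X̄) = Var(X_i)/n = 129.12/1534 = 0.084172.
Chebyshev: Pr(|X̄ − 15.5| ≥ 3.93) ≤ Var(X̄)/(3.93)² = 129.12/(1534·3.93²) = 0.0054.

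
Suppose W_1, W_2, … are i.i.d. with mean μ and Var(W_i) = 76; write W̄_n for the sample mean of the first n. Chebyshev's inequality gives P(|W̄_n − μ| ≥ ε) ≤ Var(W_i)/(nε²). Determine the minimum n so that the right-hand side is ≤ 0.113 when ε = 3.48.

Require 76/(n·3.48²) ≤ 0.113, i.e. n ≥ 76/(0.113·3.48²) = 55.536.
The smallest integer n is 56.

56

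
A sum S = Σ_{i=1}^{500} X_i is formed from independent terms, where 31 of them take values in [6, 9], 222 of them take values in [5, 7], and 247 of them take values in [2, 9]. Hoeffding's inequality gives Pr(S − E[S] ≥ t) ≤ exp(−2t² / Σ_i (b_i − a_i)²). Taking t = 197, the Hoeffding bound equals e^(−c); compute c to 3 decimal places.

Σ(b_i − a_i)² = 31·3² + 222·2² + 247·7² = 13270.
c = 2t² / 13270 = 2·197² / 13270 = 5.8491.

5.849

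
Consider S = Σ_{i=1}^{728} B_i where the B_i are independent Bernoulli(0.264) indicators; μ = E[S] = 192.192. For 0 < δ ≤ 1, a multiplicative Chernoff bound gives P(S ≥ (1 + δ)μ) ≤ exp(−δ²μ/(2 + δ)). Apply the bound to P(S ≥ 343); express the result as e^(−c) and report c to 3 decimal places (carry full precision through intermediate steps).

42.495

Write 343 = (1 + δ)μ, so δ = 343/192.192 − 1 = 0.7846737…
Then the exponent is δ²μ/(2 + δ) = (343 − μ)² / (μ·(2 + δ)) = 42.495129.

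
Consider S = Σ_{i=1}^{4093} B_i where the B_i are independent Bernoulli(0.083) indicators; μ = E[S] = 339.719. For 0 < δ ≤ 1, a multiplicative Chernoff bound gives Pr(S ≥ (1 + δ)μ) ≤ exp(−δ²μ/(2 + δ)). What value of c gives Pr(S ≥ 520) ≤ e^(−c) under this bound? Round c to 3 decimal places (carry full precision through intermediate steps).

37.804

Write 520 = (1 + δ)μ, so δ = 520/339.719 − 1 = 0.5306768…
Then the exponent is δ²μ/(2 + δ) = (520 − μ)² / (μ·(2 + δ)) = 37.804491.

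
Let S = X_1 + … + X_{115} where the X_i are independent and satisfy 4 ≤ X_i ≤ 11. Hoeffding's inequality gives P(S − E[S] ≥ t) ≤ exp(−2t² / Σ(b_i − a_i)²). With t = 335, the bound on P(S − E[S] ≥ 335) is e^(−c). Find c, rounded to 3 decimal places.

Σ(b_i − a_i)² = 115·(7)² = 5635.
c = 2t²/5635 = 2·335²/5635 = 39.8314.

39.831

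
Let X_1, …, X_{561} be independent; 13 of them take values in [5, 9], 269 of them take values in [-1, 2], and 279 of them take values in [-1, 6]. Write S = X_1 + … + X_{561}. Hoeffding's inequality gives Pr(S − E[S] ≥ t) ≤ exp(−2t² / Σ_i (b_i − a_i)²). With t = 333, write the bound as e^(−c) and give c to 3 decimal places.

Σ(b_i − a_i)² = 13·4² + 269·3² + 279·7² = 16300.
c = 2t² / 16300 = 2·333² / 16300 = 13.6060.

13.606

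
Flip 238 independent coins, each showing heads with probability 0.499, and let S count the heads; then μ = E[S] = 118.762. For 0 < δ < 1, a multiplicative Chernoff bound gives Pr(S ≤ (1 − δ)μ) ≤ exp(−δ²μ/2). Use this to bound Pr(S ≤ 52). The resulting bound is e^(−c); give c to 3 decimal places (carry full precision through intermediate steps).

Write 52 = (1 − δ)μ, so δ = 1 − 52/118.762 = 0.5621495…
Then the exponent is δ²μ/2 = (μ − 52)²/(2μ) = 18.765113.

18.765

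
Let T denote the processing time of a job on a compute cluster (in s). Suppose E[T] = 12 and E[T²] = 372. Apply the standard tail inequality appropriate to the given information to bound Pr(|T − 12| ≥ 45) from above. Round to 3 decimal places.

0.113

The first two moments determine the variance, so Chebyshev's inequality is the sharpest standard bound available.
Var(T) = E[T²] − (E[T])² = 372 − 144 = 228.
Chebyshev's inequality: Pr(|T − μ| ≥ t) ≤ Var(T)/t² = 228/2025 = 0.1126.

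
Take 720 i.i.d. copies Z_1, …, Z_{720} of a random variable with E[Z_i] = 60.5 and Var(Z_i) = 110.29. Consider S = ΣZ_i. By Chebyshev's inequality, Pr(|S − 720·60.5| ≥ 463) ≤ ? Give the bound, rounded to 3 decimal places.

Var(S) = n·Var(Z_i) = 720·110.29 = 79408.8.
Chebyshev: Pr(|S − 720·60.5| ≥ 463) ≤ Var(S)/463² = 79408.8/214369 = 0.3704.

0.370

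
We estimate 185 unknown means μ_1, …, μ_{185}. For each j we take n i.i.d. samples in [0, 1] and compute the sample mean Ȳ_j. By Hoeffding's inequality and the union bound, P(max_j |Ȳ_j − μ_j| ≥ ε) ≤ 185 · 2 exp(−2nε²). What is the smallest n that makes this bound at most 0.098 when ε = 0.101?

Need 2·185·exp(−2nε²) ≤ 0.098, i.e. exp(−2nε²) ≤ 0.098/370.
So 2nε² ≥ ln(370/0.098) = 8.236291.
Hence n ≥ 8.236291/(2·0.101²) = 403.700.
The smallest integer n is 404.

404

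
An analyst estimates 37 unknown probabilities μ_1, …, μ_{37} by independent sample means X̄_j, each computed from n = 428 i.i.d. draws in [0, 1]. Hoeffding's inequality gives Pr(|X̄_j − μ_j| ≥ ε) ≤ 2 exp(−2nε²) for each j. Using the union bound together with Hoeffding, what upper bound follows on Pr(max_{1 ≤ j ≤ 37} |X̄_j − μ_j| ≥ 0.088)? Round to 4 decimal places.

Per-experiment Hoeffding bound: 2·exp(−2·428·0.088²) = 2·exp(−6.62886) = 0.0026433.
Union bound over 37 events: 37·0.0026433 = 0.09780.

0.0978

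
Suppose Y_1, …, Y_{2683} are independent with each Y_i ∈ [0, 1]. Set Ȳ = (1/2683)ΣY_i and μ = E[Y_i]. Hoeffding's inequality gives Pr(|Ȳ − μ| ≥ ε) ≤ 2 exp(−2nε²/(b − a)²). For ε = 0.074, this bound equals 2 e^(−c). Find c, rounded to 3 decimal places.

c = 2nε²/(b − a)² = 2·2683·0.074² / 1² = 29.3842.

29.384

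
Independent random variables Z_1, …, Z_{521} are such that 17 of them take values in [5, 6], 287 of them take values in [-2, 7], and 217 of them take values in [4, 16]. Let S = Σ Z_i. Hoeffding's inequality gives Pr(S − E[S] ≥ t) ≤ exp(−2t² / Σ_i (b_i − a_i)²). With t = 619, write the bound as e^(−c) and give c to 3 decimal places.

14.058

Σ(b_i − a_i)² = 17·1² + 287·9² + 217·12² = 54512.
c = 2t² / 54512 = 2·619² / 54512 = 14.0579.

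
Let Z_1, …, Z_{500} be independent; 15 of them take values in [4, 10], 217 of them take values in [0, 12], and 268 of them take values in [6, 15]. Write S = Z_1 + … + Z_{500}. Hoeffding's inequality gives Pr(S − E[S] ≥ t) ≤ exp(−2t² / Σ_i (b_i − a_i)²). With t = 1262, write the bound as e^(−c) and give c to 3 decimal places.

59.543

Σ(b_i − a_i)² = 15·6² + 217·12² + 268·9² = 53496.
c = 2t² / 53496 = 2·1262² / 53496 = 59.5425.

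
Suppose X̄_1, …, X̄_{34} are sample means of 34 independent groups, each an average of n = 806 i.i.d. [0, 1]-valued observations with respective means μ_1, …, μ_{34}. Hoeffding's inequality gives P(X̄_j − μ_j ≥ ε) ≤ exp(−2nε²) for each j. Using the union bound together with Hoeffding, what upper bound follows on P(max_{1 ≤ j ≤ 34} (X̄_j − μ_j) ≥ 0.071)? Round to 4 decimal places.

Per-experiment Hoeffding bound: exp(−2·806·0.071²) = exp(−8.12609) = 0.00029572.
Union bound over 34 events: 34·0.00029572 = 0.01005.

0.0101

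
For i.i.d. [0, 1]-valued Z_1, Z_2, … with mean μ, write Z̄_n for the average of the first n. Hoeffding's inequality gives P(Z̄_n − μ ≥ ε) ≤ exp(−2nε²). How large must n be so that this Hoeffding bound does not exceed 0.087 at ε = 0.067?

272

Require exp(−2nε²) ≤ 0.087, i.e. 2nε² ≥ ln(1/0.087) = 2.441847.
So n ≥ 2.441847 / (2·0.067²) = 271.981.
The smallest integer n is 272.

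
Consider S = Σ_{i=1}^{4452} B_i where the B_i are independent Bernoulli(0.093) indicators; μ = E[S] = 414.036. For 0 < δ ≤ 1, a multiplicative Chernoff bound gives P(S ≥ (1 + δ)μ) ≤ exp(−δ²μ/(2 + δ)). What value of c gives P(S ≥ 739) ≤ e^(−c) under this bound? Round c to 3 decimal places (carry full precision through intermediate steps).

91.586

Write 739 = (1 + δ)μ, so δ = 739/414.036 − 1 = 0.7848689…
Then the exponent is δ²μ/(2 + δ) = (739 − μ)² / (μ·(2 + δ)) = 91.585693.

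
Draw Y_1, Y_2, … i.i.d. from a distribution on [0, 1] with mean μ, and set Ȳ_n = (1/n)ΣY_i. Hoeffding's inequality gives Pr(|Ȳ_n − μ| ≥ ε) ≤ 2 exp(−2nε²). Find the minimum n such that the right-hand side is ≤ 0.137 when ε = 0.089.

170

Require 2·exp(−2nε²) ≤ 0.137, i.e. 2nε² ≥ ln(2/0.137) = 2.680922.
So n ≥ 2.680922 / (2·0.089²) = 169.229.
The smallest integer n is 170.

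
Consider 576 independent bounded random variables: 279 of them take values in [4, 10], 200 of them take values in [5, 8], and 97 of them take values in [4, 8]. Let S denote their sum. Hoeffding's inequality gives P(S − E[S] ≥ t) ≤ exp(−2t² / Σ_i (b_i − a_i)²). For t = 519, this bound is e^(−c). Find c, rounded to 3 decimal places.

Σ(b_i − a_i)² = 279·6² + 200·3² + 97·4² = 13396.
c = 2t² / 13396 = 2·519² / 13396 = 40.2151.

40.215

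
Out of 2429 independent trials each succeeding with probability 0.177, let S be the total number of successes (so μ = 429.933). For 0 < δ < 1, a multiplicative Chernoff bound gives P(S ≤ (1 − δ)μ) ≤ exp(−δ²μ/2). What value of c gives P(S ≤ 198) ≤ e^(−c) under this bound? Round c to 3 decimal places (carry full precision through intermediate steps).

62.560

Write 198 = (1 − δ)μ, so δ = 1 − 198/429.933 = 0.5394631…
Then the exponent is δ²μ/2 = (μ − 198)²/(2μ) = 62.559651.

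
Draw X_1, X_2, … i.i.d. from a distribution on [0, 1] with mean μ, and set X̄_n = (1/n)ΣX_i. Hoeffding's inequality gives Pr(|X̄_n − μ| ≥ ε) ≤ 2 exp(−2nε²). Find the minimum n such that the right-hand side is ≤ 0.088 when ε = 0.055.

517

Require 2·exp(−2nε²) ≤ 0.088, i.e. 2nε² ≥ ln(2/0.088) = 3.123566.
So n ≥ 3.123566 / (2·0.055²) = 516.292.
The smallest integer n is 517.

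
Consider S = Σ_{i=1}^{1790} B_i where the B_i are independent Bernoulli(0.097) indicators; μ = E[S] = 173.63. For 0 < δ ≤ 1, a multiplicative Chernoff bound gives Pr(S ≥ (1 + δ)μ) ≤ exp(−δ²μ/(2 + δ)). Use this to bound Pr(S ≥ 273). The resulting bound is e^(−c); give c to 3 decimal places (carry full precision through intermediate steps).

Write 273 = (1 + δ)μ, so δ = 273/173.63 − 1 = 0.5723089…
Then the exponent is δ²μ/(2 + δ) = (273 − μ)² / (μ·(2 + δ)) = 22.108674.

22.109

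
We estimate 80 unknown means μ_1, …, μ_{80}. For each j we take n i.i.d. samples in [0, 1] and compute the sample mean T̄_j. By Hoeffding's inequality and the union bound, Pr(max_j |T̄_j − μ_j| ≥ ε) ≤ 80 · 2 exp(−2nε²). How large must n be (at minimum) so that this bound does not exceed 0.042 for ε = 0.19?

115

Need 2·80·exp(−2nε²) ≤ 0.042, i.e. exp(−2nε²) ≤ 0.042/160.
So 2nε² ≥ ln(160/0.042) = 8.245259.
Hence n ≥ 8.245259/(2·0.19²) = 114.200.
The smallest integer n is 115.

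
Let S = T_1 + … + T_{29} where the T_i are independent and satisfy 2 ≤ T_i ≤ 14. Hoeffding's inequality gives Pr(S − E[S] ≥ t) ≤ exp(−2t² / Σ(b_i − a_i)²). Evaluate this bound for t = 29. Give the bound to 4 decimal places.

Σ(b_i − a_i)² = 29·(12)² = 4176.
Exponent = 2·29²/4176 = 0.4028.
Bound = exp(−0.4028) = 0.66846.

0.6685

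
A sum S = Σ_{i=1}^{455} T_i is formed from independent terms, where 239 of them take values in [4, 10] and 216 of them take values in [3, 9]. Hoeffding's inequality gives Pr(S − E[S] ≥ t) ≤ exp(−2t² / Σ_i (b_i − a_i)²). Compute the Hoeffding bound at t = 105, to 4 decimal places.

Σ(b_i − a_i)² = 239·6² + 216·6² = 16380.
Exponent = 2·105² / 16380 = 1.34615.
Bound = exp(−1.34615) = 0.26024.

0.2602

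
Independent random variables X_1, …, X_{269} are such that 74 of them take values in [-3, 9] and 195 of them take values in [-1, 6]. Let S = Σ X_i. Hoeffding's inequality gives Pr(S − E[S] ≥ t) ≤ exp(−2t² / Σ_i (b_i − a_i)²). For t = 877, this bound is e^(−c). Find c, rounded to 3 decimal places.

76.110

Σ(b_i − a_i)² = 74·12² + 195·7² = 20211.
c = 2t² / 20211 = 2·877² / 20211 = 76.1099.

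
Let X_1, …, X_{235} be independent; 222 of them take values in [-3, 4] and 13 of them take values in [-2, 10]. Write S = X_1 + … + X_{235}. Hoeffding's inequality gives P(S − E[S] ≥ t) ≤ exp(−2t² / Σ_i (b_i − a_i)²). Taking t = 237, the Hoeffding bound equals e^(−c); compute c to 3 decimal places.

Σ(b_i − a_i)² = 222·7² + 13·12² = 12750.
c = 2t² / 12750 = 2·237² / 12750 = 8.8108.

8.811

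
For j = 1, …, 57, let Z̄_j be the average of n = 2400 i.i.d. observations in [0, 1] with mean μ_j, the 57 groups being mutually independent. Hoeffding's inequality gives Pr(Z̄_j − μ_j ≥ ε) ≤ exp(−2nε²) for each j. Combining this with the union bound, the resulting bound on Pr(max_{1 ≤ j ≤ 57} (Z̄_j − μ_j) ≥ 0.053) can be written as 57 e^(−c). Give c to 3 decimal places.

Union bound over the 57 events: Pr(max_{1 ≤ j ≤ 57} (Z̄_j − μ_j) ≥ 0.053) ≤ 57·exp(−2nε²) = 57 exp(−2·2400·0.053²).
So c = 2·2400·0.053² = 13.4832.

13.483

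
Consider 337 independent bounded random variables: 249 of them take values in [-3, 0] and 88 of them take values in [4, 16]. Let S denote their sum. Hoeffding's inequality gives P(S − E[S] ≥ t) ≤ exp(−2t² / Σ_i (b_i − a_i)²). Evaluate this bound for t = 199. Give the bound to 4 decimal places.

0.0049

Σ(b_i − a_i)² = 249·3² + 88·12² = 14913.
Exponent = 2·199² / 14913 = 5.31094.
Bound = exp(−5.31094) = 0.00494.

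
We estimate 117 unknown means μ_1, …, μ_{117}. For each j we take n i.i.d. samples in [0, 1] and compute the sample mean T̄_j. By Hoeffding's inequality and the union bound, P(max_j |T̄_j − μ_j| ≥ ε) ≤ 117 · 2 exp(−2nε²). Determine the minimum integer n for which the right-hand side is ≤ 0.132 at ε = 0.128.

229

Need 2·117·exp(−2nε²) ≤ 0.132, i.e. exp(−2nε²) ≤ 0.132/234.
So 2nε² ≥ ln(234/0.132) = 7.480274.
Hence n ≥ 7.480274/(2·0.128²) = 228.280.
The smallest integer n is 229.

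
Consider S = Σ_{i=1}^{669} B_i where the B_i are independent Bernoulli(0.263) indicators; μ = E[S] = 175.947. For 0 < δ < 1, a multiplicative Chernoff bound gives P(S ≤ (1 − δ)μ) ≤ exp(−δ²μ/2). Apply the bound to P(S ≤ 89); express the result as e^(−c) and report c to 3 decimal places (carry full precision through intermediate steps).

Write 89 = (1 − δ)μ, so δ = 1 − 89/175.947 = 0.4941659…
Then the exponent is δ²μ/2 = (μ − 89)²/(2μ) = 21.483119.

21.483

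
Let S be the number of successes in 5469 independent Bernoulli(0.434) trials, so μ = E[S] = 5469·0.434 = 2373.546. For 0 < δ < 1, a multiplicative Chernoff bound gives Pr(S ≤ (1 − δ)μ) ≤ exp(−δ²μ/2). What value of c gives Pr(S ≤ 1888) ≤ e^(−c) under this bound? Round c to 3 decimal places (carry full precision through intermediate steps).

Write 1888 = (1 − δ)μ, so δ = 1 − 1888/2373.546 = 0.2045657…
Then the exponent is δ²μ/2 = (μ − 1888)²/(2μ) = 49.663019.

49.663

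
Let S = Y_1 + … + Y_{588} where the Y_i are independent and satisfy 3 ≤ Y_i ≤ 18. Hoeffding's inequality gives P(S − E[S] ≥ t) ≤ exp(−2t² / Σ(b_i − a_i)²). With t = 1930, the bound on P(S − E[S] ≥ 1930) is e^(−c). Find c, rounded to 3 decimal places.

Σ(b_i − a_i)² = 588·(15)² = 132300.
c = 2t²/132300 = 2·1930²/132300 = 56.3099.

56.310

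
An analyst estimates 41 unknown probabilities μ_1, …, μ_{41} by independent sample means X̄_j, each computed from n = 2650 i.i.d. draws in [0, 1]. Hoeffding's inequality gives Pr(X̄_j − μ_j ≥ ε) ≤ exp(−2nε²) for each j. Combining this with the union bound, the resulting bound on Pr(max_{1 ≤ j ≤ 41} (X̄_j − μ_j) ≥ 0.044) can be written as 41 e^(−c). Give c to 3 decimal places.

10.261

Union bound over the 41 events: Pr(max_{1 ≤ j ≤ 41} (X̄_j − μ_j) ≥ 0.044) ≤ 41·exp(−2nε²) = 41 exp(−2·2650·0.044²).
So c = 2·2650·0.044² = 10.2608.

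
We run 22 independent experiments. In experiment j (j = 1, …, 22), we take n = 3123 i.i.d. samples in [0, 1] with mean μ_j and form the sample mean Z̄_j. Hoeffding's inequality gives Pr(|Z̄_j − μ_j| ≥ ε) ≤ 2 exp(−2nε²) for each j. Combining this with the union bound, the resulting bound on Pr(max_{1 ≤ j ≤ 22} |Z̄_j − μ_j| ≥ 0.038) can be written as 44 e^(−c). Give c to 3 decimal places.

9.019

Union bound over the 22 events: Pr(max_{1 ≤ j ≤ 22} |Z̄_j − μ_j| ≥ 0.038) ≤ 22·2·exp(−2nε²) = 44 exp(−2·3123·0.038²).
So c = 2·3123·0.038² = 9.0192.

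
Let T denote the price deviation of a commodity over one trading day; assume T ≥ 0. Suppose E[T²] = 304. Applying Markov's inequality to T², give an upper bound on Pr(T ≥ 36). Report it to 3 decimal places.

0.235

Since T ≥ 0, the event {T ≥ 36} is the same as {T² ≥ 1296}.
Markov's inequality applied to T² gives Pr(T² ≥ 1296) ≤ E[T²]/1296 = 304/1296 = 0.2346.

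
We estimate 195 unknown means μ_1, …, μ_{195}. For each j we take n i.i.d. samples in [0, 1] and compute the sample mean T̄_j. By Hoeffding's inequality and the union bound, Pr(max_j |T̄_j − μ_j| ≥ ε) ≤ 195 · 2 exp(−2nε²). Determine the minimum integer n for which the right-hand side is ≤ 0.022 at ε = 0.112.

390

Need 2·195·exp(−2nε²) ≤ 0.022, i.e. exp(−2nε²) ≤ 0.022/390.
So 2nε² ≥ ln(390/0.022) = 9.782860.
Hence n ≥ 9.782860/(2·0.112²) = 389.942.
The smallest integer n is 390.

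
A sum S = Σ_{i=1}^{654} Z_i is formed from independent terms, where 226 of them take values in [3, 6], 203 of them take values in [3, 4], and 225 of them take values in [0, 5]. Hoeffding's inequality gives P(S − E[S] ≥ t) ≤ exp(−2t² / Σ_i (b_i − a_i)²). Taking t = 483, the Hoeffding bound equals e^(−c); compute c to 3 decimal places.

59.346

Σ(b_i − a_i)² = 226·3² + 203·1² + 225·5² = 7862.
c = 2t² / 7862 = 2·483² / 7862 = 59.3460.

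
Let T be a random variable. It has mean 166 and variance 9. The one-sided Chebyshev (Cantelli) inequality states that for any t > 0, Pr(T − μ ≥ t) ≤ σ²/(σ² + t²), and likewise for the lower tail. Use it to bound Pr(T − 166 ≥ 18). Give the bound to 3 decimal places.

Here σ² = 9 and t = 18, so σ² + t² = 333.
Cantelli's bound: 9/333 = 0.0270.

0.027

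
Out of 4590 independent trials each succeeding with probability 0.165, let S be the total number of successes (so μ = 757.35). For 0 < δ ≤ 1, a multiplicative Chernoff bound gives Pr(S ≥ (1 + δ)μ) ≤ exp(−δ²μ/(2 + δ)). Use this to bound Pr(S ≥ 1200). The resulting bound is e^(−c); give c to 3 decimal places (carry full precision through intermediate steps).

100.104

Write 1200 = (1 + δ)μ, so δ = 1200/757.35 − 1 = 0.5844722…
Then the exponent is δ²μ/(2 + δ) = (1200 − μ)² / (μ·(2 + δ)) = 100.104234.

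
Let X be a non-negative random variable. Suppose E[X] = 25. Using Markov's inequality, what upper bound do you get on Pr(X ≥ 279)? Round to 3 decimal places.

0.090

Markov's inequality: for a non-negative random variable, Pr(X ≥ a) ≤ E[X]/a.
Here E[X] = 25 and a = 279, so the bound is 25/279 = 0.0896.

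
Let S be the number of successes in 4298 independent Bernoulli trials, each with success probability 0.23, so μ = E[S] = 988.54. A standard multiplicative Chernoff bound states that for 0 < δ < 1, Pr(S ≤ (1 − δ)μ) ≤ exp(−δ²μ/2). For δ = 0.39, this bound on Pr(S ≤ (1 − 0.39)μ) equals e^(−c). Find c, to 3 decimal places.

c = δ²μ/2 = 0.39²·988.54/2 = 75.1785.

75.178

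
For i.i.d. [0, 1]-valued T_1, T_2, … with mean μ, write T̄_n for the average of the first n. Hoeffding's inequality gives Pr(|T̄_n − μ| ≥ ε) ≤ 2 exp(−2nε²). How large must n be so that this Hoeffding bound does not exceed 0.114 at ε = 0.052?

530

Require 2·exp(−2nε²) ≤ 0.114, i.e. 2nε² ≥ ln(2/0.114) = 2.864704.
So n ≥ 2.864704 / (2·0.052²) = 529.716.
The smallest integer n is 530.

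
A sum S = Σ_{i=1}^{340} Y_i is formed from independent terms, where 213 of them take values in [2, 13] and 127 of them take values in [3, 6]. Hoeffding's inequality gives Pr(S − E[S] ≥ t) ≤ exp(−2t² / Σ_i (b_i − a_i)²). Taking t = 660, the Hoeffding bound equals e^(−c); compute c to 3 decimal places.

Σ(b_i − a_i)² = 213·11² + 127·3² = 26916.
c = 2t² / 26916 = 2·660² / 26916 = 32.3674.

32.367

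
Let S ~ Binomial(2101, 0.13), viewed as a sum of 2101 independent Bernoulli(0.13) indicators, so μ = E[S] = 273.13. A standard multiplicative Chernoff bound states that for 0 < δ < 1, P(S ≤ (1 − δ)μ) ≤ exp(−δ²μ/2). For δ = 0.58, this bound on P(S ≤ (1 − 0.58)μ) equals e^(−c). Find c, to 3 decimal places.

c = δ²μ/2 = 0.58²·273.13/2 = 45.9405.

45.940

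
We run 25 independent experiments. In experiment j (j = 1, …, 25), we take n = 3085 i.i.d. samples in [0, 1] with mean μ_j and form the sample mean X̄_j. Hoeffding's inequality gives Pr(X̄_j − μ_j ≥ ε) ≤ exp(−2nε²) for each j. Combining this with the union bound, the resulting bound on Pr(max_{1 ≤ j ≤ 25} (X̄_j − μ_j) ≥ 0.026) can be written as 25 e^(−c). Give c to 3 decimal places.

4.171

Union bound over the 25 events: Pr(max_{1 ≤ j ≤ 25} (X̄_j − μ_j) ≥ 0.026) ≤ 25·exp(−2nε²) = 25 exp(−2·3085·0.026²).
So c = 2·3085·0.026² = 4.1709.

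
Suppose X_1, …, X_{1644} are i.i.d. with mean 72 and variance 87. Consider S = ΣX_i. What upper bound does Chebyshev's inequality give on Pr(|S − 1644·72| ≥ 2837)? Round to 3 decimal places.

0.018

Var(S) = n·Var(X_i) = 1644·87 = 143028.
Chebyshev: Pr(|S − 1644·72| ≥ 2837) ≤ Var(S)/2837² = 143028/8048569 = 0.0178.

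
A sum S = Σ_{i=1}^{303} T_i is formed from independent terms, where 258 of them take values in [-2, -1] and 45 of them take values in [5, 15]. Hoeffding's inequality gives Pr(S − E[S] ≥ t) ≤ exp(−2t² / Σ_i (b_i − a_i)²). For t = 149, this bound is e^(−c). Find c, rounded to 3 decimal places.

Σ(b_i − a_i)² = 258·1² + 45·10² = 4758.
c = 2t² / 4758 = 2·149² / 4758 = 9.3321.

9.332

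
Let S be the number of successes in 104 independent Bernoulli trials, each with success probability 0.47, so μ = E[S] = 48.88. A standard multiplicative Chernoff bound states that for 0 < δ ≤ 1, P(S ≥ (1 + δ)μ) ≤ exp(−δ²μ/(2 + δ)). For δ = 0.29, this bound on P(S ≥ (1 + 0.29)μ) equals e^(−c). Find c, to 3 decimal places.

1.795

c = δ²μ/(2 + δ) = 0.29²·48.88/(2 + 0.29) = 1.7951.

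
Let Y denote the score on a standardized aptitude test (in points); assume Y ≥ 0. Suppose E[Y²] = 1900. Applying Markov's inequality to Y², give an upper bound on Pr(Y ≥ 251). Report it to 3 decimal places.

0.030

Since Y ≥ 0, the event {Y ≥ 251} is the same as {Y² ≥ 63001}.
Markov's inequality applied to Y² gives Pr(Y² ≥ 63001) ≤ E[Y²]/63001 = 1900/63001 = 0.0302.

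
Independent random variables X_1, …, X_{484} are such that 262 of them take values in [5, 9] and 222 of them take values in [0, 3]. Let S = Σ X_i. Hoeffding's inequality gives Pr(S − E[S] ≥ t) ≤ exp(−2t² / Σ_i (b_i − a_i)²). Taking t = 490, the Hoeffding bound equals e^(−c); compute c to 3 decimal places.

77.577

Σ(b_i − a_i)² = 262·4² + 222·3² = 6190.
c = 2t² / 6190 = 2·490² / 6190 = 77.5767.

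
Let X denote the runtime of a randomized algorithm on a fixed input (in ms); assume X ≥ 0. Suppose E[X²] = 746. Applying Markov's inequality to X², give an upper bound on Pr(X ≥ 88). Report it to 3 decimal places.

Since X ≥ 0, the event {X ≥ 88} is the same as {X² ≥ 7744}.
Markov's inequality applied to X² gives Pr(X² ≥ 7744) ≤ E[X²]/7744 = 746/7744 = 0.0963.

0.096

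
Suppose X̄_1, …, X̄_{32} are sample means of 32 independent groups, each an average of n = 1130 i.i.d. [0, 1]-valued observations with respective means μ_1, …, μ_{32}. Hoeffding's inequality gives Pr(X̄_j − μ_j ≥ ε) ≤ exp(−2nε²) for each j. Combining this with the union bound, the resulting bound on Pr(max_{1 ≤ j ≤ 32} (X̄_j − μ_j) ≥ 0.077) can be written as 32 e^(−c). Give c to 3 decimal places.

Union bound over the 32 events: Pr(max_{1 ≤ j ≤ 32} (X̄_j − μ_j) ≥ 0.077) ≤ 32·exp(−2nε²) = 32 exp(−2·1130·0.077²).
So c = 2·1130·0.077² = 13.3995.

13.400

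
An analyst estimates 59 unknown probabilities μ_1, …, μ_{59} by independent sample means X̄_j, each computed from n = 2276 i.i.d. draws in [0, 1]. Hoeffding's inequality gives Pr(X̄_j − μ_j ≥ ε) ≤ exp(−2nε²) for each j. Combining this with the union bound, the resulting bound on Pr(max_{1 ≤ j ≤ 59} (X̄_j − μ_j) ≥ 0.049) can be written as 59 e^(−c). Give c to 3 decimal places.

Union bound over the 59 events: Pr(max_{1 ≤ j ≤ 59} (X̄_j − μ_j) ≥ 0.049) ≤ 59·exp(−2nε²) = 59 exp(−2·2276·0.049²).
So c = 2·2276·0.049² = 10.9294.

10.929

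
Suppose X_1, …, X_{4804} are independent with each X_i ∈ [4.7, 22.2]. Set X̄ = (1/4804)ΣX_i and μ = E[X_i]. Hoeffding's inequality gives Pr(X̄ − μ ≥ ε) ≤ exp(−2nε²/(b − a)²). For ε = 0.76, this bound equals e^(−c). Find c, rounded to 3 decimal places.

18.121

c = 2nε²/(b − a)² = 2·4804·0.76² / 17.5² = 18.1211.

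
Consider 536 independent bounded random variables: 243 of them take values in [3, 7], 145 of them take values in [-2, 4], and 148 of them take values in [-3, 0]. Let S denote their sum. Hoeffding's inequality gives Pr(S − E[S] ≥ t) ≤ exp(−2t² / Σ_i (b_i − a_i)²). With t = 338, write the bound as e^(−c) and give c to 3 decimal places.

21.886

Σ(b_i − a_i)² = 243·4² + 145·6² + 148·3² = 10440.
c = 2t² / 10440 = 2·338² / 10440 = 21.8858.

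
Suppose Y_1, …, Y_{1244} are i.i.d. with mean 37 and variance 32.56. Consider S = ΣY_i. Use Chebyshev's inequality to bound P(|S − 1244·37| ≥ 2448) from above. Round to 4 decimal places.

Var(S) = n·Var(Y_i) = 1244·32.56 = 40504.64.
Chebyshev: P(|S − 1244·37| ≥ 2448) ≤ Var(S)/2448² = 40504.64/5992704 = 0.0068.

0.0068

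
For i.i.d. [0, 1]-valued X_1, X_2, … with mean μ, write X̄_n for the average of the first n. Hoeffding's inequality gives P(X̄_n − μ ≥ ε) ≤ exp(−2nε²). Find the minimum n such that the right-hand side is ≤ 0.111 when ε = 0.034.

951

Require exp(−2nε²) ≤ 0.111, i.e. 2nε² ≥ ln(1/0.111) = 2.198225.
So n ≥ 2.198225 / (2·0.034²) = 950.789.
The smallest integer n is 951.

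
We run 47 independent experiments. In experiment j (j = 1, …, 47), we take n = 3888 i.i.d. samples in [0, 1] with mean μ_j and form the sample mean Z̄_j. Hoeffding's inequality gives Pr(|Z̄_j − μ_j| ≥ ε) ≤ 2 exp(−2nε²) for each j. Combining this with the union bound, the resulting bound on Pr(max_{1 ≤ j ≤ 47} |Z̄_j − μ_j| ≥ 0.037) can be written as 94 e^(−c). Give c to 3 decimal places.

10.645

Union bound over the 47 events: Pr(max_{1 ≤ j ≤ 47} |Z̄_j − μ_j| ≥ 0.037) ≤ 47·2·exp(−2nε²) = 94 exp(−2·3888·0.037²).
So c = 2·3888·0.037² = 10.6453.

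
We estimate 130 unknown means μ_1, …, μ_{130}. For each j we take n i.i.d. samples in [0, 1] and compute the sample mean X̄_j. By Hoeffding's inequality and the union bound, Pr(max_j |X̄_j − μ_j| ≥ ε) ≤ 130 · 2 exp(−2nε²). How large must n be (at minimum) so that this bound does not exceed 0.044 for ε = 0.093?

Need 2·130·exp(−2nε²) ≤ 0.044, i.e. exp(−2nε²) ≤ 0.044/260.
So 2nε² ≥ ln(260/0.044) = 8.684247.
Hence n ≥ 8.684247/(2·0.093²) = 502.038.
The smallest integer n is 503.

503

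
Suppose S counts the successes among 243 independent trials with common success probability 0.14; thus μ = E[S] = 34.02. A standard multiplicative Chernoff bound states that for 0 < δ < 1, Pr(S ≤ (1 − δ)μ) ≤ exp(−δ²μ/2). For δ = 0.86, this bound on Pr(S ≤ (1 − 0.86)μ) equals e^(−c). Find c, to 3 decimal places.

12.581

c = δ²μ/2 = 0.86²·34.02/2 = 12.5806.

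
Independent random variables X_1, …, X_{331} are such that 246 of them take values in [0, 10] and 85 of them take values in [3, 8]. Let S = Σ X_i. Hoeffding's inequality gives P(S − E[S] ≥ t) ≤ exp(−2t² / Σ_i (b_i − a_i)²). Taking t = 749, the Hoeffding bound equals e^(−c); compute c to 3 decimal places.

Σ(b_i − a_i)² = 246·10² + 85·5² = 26725.
c = 2t² / 26725 = 2·749² / 26725 = 41.9832.

41.983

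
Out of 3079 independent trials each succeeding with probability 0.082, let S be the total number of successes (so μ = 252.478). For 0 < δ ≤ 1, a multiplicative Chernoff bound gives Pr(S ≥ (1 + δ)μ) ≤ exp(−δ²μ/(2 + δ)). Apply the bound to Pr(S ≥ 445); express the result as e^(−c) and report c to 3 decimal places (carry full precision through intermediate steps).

53.141

Write 445 = (1 + δ)μ, so δ = 445/252.478 − 1 = 0.7625298…
Then the exponent is δ²μ/(2 + δ) = (445 − μ)² / (μ·(2 + δ)) = 53.141060.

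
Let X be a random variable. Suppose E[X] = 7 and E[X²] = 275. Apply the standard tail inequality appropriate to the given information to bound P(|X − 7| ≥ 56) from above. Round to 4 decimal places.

0.0721

The first two moments determine the variance, so Chebyshev's inequality is the sharpest standard bound available.
Var(X) = E[X²] − (E[X])² = 275 − 49 = 226.
Chebyshev's inequality: P(|X − μ| ≥ t) ≤ Var(X)/t² = 226/3136 = 0.0721.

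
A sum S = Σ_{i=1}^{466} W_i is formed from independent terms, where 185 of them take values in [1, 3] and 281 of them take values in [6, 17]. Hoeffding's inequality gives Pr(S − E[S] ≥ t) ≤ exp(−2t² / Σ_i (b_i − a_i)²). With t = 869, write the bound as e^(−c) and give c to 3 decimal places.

43.474

Σ(b_i − a_i)² = 185·2² + 281·11² = 34741.
c = 2t² / 34741 = 2·869² / 34741 = 43.4738.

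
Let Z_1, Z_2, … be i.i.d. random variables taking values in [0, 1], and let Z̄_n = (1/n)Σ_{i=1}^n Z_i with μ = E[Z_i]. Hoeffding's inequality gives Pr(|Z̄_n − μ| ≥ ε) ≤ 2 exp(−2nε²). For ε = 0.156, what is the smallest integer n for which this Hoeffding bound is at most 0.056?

74

Require 2·exp(−2nε²) ≤ 0.056, i.e. 2nε² ≥ ln(2/0.056) = 3.575551.
So n ≥ 3.575551 / (2·0.156²) = 73.462.
The smallest integer n is 74.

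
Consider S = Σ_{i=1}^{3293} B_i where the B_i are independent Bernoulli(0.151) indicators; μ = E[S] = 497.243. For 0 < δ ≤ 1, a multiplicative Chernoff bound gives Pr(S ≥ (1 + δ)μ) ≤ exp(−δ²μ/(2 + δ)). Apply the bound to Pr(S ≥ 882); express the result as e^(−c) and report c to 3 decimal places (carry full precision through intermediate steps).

107.333

Write 882 = (1 + δ)μ, so δ = 882/497.243 − 1 = 0.7737806…
Then the exponent is δ²μ/(2 + δ) = (882 − μ)² / (μ·(2 + δ)) = 107.332754.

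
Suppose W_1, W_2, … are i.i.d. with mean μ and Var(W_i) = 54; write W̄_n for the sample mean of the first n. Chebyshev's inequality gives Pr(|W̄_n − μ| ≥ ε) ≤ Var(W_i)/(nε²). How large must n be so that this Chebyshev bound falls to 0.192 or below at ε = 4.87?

12

Require 54/(n·4.87²) ≤ 0.192, i.e. n ≥ 54/(0.192·4.87²) = 11.859.
The smallest integer n is 12.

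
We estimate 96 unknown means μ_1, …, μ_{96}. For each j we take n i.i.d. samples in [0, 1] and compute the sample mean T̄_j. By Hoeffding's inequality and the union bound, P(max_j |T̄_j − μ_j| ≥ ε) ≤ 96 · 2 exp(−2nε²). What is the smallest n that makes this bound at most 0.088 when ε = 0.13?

228

Need 2·96·exp(−2nε²) ≤ 0.088, i.e. exp(−2nε²) ≤ 0.088/192.
So 2nε² ≥ ln(192/0.088) = 7.687914.
Hence n ≥ 7.687914/(2·0.13²) = 227.453.
The smallest integer n is 228.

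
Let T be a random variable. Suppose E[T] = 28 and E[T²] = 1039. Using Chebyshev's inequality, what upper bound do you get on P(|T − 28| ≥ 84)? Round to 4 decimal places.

0.0361

Var(T) = E[T²] − (E[T])² = 1039 − 784 = 255.
Chebyshev's inequality: P(|T − μ| ≥ t) ≤ Var(T)/t² = 255/7056 = 0.0361.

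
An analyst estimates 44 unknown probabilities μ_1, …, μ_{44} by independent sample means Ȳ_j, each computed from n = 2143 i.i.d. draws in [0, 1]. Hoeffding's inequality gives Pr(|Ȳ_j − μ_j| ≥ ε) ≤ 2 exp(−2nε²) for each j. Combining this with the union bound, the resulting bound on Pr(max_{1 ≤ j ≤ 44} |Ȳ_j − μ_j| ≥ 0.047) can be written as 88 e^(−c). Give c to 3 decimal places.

9.468

Union bound over the 44 events: Pr(max_{1 ≤ j ≤ 44} |Ȳ_j − μ_j| ≥ 0.047) ≤ 44·2·exp(−2nε²) = 88 exp(−2·2143·0.047²).
So c = 2·2143·0.047² = 9.4678.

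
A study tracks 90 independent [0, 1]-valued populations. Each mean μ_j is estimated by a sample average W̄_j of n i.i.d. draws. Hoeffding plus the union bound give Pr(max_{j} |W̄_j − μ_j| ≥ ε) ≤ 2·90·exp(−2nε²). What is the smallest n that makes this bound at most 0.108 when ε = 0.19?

103

Need 2·90·exp(−2nε²) ≤ 0.108, i.e. exp(−2nε²) ≤ 0.108/180.
So 2nε² ≥ ln(180/0.108) = 7.418581.
Hence n ≥ 7.418581/(2·0.19²) = 102.750.
The smallest integer n is 103.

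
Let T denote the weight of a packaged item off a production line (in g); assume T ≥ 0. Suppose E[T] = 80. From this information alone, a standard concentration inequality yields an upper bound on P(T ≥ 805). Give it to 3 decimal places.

0.099

Only the mean of a non-negative variable is known, so Markov's inequality is the applicable tail bound.
Markov's inequality: for a non-negative random variable, P(T ≥ a) ≤ E[T]/a.
Here E[T] = 80 and a = 805, so the bound is 80/805 = 0.0994.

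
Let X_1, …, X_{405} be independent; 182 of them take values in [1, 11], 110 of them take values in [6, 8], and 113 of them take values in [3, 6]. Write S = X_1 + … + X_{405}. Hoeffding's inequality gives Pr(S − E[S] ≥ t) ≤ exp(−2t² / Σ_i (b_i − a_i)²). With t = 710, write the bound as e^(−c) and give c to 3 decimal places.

Σ(b_i − a_i)² = 182·10² + 110·2² + 113·3² = 19657.
c = 2t² / 19657 = 2·710² / 19657 = 51.2896.

51.290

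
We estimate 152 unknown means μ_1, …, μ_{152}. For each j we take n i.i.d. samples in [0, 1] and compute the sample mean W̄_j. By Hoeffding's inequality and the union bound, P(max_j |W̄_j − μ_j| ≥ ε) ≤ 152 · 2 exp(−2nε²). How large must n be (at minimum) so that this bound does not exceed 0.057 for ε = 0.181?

Need 2·152·exp(−2nε²) ≤ 0.057, i.e. exp(−2nε²) ≤ 0.057/304.
So 2nε² ≥ ln(304/0.057) = 8.581732.
Hence n ≥ 8.581732/(2·0.181²) = 130.975.
The smallest integer n is 131.

131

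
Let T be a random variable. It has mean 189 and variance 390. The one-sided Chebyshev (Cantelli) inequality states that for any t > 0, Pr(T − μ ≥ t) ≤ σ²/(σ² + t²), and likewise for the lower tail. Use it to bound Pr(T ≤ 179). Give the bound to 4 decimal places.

0.7959

Here σ² = 390 and t = 10, so σ² + t² = 490.
Cantelli's bound: 390/490 = 0.7959.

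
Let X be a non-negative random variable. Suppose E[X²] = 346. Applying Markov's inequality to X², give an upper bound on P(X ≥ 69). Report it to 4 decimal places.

Since X ≥ 0, the event {X ≥ 69} is the same as {X² ≥ 4761}.
Markov's inequality applied to X² gives P(X² ≥ 4761) ≤ E[X²]/4761 = 346/4761 = 0.0727.

0.0727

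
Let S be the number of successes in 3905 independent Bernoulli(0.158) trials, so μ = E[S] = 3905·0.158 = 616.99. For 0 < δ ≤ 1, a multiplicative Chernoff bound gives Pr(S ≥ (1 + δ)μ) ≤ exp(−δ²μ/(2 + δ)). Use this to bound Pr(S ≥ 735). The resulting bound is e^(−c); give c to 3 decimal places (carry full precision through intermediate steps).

Write 735 = (1 + δ)μ, so δ = 735/616.99 − 1 = 0.1912673…
Then the exponent is δ²μ/(2 + δ) = (735 − μ)² / (μ·(2 + δ)) = 10.300638.

10.301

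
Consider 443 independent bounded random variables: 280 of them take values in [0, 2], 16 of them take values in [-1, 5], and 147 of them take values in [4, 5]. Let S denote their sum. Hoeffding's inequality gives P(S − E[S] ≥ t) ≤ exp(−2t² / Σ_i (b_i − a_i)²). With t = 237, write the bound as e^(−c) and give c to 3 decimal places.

Σ(b_i − a_i)² = 280·2² + 16·6² + 147·1² = 1843.
c = 2t² / 1843 = 2·237² / 1843 = 60.9539.

60.954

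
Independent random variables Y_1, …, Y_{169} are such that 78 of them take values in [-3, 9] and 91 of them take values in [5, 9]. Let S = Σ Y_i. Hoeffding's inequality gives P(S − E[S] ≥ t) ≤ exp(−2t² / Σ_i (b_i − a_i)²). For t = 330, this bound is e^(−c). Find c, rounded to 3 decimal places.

17.166

Σ(b_i − a_i)² = 78·12² + 91·4² = 12688.
c = 2t² / 12688 = 2·330² / 12688 = 17.1658.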